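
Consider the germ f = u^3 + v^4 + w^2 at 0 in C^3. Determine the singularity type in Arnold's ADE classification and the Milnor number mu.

Type E_{6}, Milnor number mu = 6.

The Hessian of f at 0 has rank 1. Corank 2; j^3 = u^3 is a perfect cube, so E-series; the 4-jet and mu = 6 give E_6.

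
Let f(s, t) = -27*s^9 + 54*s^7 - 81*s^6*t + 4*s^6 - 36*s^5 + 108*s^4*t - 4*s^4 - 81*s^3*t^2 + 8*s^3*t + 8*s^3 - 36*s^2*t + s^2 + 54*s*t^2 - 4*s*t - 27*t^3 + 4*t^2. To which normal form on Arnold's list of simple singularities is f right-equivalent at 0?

The Hessian of f at 0 has rank 1. Corank 1: A-series; mu = 2 gives A_2.

A_2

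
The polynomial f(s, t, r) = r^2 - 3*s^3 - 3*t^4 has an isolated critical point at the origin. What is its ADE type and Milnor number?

Type E6, Milnor number mu = 6.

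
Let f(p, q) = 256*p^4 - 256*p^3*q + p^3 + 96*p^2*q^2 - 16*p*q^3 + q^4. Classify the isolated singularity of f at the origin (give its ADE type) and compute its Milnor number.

Type E_6, Milnor number mu = 6.

The Hessian of f at 0 is [[0, 0], [0, 0]] with rank 0, so corank 2. A Groebner basis of the Jacobian ideal J(f) in C{p,q} is {q^4, p*q^2 - q^3/12, p^2}; counting standard monomials gives mu = 6. Corank 2; j^3 = p^3 is a perfect cube, so E-series; the 4-jet and mu = 6 give E_6.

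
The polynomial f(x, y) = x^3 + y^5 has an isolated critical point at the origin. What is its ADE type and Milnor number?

The Hessian of f at 0 has rank 0. Corank 2; j^3 = x^3 is a perfect cube, so E-series; the 5-jet and mu = 8 give E_8.

Type E8, Milnor number mu = 8.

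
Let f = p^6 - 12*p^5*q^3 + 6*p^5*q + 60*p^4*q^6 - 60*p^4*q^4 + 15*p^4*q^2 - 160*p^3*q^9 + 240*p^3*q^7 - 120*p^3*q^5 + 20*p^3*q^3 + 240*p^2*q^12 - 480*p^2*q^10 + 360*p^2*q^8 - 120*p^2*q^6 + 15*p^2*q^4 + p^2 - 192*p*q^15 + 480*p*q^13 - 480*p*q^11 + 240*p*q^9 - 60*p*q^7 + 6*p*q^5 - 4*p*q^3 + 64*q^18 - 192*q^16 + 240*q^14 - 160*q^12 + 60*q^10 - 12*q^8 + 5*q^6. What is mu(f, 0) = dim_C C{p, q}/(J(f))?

5

The Hessian of f at 0 has rank 1. Corank 1: A-series; mu = 5 gives A_5.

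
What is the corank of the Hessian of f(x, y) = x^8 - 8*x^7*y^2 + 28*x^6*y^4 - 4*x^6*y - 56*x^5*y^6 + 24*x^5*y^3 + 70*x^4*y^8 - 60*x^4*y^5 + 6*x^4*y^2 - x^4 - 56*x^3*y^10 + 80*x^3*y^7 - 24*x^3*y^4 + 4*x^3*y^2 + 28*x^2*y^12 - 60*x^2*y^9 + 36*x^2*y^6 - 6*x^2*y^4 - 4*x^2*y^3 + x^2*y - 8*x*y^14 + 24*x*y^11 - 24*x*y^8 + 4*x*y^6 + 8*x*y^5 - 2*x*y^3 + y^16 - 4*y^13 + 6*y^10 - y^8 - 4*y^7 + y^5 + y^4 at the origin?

2

Hessian at 0 has rank 0.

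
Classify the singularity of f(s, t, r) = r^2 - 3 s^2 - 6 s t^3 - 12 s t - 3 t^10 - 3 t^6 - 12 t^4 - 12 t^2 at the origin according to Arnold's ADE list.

The Hessian of f at 0 has rank 2. Corank 1: A-series; mu = 9 gives A_9.

A_{9}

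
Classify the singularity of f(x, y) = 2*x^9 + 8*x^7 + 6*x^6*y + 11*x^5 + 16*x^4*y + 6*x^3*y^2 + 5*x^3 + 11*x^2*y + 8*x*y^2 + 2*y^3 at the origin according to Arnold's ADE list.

The Hessian of f at 0 has rank 0. Corank 2; j^3 = (x + y)*(5*x^2 + 6*x*y + 2*y^2) splits into three distinct lines over C (the quadratic factor has nonzero discriminant), so D_4.

D4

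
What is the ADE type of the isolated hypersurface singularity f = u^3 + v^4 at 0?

E_6

The Hessian of f at 0 is [[0, 0], [0, 0]] with rank 0, so corank 2. A Groebner basis of the Jacobian ideal J(f) in C{u,v} is {v^3, u^2}; counting standard monomials gives mu = 6. Corank 2; j^3 = u^3 is a perfect cube, so E-series; the 4-jet and mu = 6 give E_6.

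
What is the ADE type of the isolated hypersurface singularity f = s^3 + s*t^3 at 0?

E_7

The Hessian of f at 0 has rank 0. Corank 2; j^3 = s^3 is a perfect cube, so E-series; the 4-jet and mu = 7 give E_7.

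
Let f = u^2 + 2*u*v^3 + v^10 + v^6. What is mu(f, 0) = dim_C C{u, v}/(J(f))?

9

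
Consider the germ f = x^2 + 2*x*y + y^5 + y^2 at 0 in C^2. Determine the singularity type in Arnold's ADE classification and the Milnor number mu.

Type A_{4}, Milnor number mu = 4.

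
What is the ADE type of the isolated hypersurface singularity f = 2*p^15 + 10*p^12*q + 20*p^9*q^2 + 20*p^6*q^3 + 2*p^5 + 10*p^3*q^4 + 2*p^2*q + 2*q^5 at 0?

D_6

The Hessian of f at 0 is [[0, 0], [0, 0]] with rank 0, so corank 2. A Groebner basis of the Jacobian ideal J(f) in C{p,q} is {p^2/5 + q^4, p^3, p*q}; counting standard monomials gives mu = 6. Corank 2; j^3 = 2*p^2*q has shape L^2 M (L != M), so D-series; mu = 6 gives D_6.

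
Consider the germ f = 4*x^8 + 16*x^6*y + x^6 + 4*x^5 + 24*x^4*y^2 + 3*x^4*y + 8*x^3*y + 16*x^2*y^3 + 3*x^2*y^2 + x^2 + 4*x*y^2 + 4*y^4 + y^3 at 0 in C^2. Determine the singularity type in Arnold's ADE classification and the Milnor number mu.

The Hessian of f at 0 has rank 1. Corank 1: A-series; mu = 2 gives A_2.

Type A_2, Milnor number mu = 2.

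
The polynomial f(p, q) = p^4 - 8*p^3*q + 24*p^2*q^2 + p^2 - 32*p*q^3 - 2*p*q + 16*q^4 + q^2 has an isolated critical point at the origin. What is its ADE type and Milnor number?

Type A_{3}, Milnor number mu = 3.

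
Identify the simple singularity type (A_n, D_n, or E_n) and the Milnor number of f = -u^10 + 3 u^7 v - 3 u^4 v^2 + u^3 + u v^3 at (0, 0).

The Hessian of f at 0 has rank 0. Corank 2; j^3 = u^3 is a perfect cube, so E-series; the 4-jet and mu = 7 give E_7.

Type E_{7}, Milnor number mu = 7.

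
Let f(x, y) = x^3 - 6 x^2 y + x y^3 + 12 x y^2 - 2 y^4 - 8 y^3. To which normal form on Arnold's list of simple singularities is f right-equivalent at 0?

The Hessian of f at 0 has rank 0. Corank 2; j^3 = (x - 2*y)^3 is a perfect cube, so E-series; the 4-jet and mu = 7 give E_7.

E7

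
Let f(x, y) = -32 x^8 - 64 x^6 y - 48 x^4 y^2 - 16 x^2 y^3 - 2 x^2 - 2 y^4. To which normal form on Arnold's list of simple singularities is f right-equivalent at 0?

The Hessian of f at 0 is [[-4, 0], [0, 0]] with rank 1, so corank 1. A Groebner basis of the Jacobian ideal J(f) in C{x,y} is {y^3, x}; counting standard monomials gives mu = 3. Corank 1: A-series; mu = 3 gives A_3.

A_{3}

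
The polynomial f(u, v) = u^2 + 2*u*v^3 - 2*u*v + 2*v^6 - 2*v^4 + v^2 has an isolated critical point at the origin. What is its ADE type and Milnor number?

The Hessian of f at 0 is [[2, -2], [-2, 2]] with rank 1, so corank 1. A Groebner basis of the Jacobian ideal J(f) in C{u,v} is {u*v^2 + u - v, u + v^3 - v, u^2 - 2*u*v + v^2}; counting standard monomials gives mu = 5. Corank 1: A-series; mu = 5 gives A_5.

Type A_5, Milnor number mu = 5.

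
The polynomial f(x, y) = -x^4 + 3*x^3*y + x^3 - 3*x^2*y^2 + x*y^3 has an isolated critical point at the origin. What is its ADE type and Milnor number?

The Hessian of f at 0 has rank 0. Corank 2; j^3 = x^3 is a perfect cube, so E-series; the 4-jet and mu = 7 give E_7.

Type E_{7}, Milnor number mu = 7.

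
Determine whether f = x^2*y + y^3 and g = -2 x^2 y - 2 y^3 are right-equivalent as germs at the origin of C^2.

Yes.

The Hessian of f at 0 has rank 0. Corank 2; j^3 = y*(x^2 + y^2) splits into three distinct lines over C (the quadratic factor has nonzero discriminant), so D_4. The Hessian of g at 0 has rank 0. Corank 2; j^3 = -2*y*(x^2 + y^2) splits into three distinct lines over C (the quadratic factor has nonzero discriminant), so D_4. Both have type D_4, hence right-equivalent.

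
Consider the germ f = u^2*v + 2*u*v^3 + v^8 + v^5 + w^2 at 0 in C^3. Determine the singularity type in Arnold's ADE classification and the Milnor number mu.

The Hessian of f at 0 is [[0, 0, 0], [0, 0, 0], [0, 0, 2]] with rank 1, so corank 2. A Groebner basis of the Jacobian ideal J(f) in C{u,v,w} is {u^4, u^3*v - u^2/8 - u*v^2/8, u^3 + u^2*v^2, u*v + v^3, w}; counting standard monomials gives mu = 9. Corank 2; j^3 = u^2*v has shape L^2 M (L != M), so D-series; mu = 9 gives D_9.

Type D9, Milnor number mu = 9.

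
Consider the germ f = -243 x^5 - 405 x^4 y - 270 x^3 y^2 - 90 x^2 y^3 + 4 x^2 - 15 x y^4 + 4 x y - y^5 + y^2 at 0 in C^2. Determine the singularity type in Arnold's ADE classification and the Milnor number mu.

Type A_{4}, Milnor number mu = 4.

The Hessian of f at 0 is [[8, 4], [4, 2]] with rank 1, so corank 1. A Groebner basis of the Jacobian ideal J(f) in C{x,y} is {y^4, x + y/2}; counting standard monomials gives mu = 4. Corank 1: A-series; mu = 4 gives A_4.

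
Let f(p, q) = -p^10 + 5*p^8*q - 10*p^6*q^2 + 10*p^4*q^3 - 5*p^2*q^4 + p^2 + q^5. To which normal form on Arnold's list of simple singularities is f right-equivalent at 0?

A4

The Hessian of f at 0 is [[2, 0], [0, 0]] with rank 1, so corank 1. A Groebner basis of the Jacobian ideal J(f) in C{p,q} is {q^4, p}; counting standard monomials gives mu = 4. Corank 1: A-series; mu = 4 gives A_4.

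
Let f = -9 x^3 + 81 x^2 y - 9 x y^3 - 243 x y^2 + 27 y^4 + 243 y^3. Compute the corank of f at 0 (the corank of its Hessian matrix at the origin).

2

Hessian at 0 has rank 0.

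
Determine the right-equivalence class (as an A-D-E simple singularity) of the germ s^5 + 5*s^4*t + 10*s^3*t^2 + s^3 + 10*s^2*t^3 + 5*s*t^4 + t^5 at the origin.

The Hessian of f at 0 has rank 0. Corank 2; j^3 = s^3 is a perfect cube, so E-series; the 5-jet and mu = 8 give E_8.

E_{8}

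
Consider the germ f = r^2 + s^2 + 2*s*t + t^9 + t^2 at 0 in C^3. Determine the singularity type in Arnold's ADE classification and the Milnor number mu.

Type A8, Milnor number mu = 8.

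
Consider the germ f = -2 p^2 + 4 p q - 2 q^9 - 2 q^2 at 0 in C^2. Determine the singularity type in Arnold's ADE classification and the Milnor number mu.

Type A_{8}, Milnor number mu = 8.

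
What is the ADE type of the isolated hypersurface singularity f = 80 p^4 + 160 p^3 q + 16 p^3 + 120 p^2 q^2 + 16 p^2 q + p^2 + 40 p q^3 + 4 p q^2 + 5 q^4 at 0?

The Hessian of f at 0 is [[2, 0], [0, 0]] with rank 1, so corank 1. A Groebner basis of the Jacobian ideal J(f) in C{p,q} is {p^2, p*q, p/2 + q^2}; counting standard monomials gives mu = 3. Corank 1: A-series; mu = 3 gives A_3.

A3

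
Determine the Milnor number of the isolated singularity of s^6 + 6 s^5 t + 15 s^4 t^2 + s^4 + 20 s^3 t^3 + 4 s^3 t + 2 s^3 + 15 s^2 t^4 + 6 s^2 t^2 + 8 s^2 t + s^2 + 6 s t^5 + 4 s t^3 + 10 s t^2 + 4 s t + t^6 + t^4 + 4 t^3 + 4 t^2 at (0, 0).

The Hessian of f at 0 is [[2, 4], [4, 8]] with rank 1, so corank 1. A Groebner basis of the Jacobian ideal J(f) in C{s,t} is {s*t^2 - 8*s*t + 3*s - 13*t^2 + 6*t, 5*s*t - 2*s + t^3 + 8*t^2 - 4*t, s^2 + 2*s*t + s + t^2 + 2*t}; counting standard monomials gives mu = 5. Corank 1: A-series; mu = 5 gives A_5.

5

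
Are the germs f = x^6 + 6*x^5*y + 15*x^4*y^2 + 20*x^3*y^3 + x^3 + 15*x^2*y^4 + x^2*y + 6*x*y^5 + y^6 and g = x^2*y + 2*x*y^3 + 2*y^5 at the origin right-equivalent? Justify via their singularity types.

No.

The Hessian of f at 0 has rank 0. Corank 2; j^3 = x^2*(x + y) has shape L^2 M (L != M), so D-series; mu = 7 gives D_7. The Hessian of g at 0 has rank 0. Corank 2; j^3 = x^2*y has shape L^2 M (L != M), so D-series; mu = 6 gives D_6. f is D_7 but g is D_6, hence not right-equivalent.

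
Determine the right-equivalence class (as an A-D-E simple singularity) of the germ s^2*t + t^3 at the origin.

D_{4}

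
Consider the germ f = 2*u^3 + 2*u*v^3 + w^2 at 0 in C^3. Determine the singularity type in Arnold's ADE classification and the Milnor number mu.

Type E_7, Milnor number mu = 7.

The Hessian of f at 0 has rank 1. Corank 2; j^3 = 2*u^3 is a perfect cube, so E-series; the 4-jet and mu = 7 give E_7.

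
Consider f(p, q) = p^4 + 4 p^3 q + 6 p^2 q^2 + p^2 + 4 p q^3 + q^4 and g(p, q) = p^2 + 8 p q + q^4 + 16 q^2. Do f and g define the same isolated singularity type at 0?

The Hessian of f at 0 is [[2, 0], [0, 0]] with rank 1, so corank 1. A Groebner basis of the Jacobian ideal J(f) in C{p,q} is {q^3, p}; counting standard monomials gives mu = 3. Corank 1: A-series; mu = 3 gives A_3. The Hessian of g at 0 is [[2, 8], [8, 32]] with rank 1, so corank 1. A Groebner basis of the Jacobian ideal J(g) in C{p,q} is {q^3, p + 4*q}; counting standard monomials gives mu = 3. Corank 1: A-series; mu = 3 gives A_3. Both have type A_3, hence right-equivalent.

Yes.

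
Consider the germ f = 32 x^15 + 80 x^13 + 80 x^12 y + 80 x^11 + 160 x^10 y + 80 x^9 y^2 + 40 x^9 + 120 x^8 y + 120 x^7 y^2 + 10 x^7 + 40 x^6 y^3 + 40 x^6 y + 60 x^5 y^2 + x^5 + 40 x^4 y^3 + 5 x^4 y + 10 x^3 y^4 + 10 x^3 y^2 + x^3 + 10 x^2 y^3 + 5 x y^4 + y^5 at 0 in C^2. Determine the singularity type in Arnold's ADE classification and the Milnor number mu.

Type E8, Milnor number mu = 8.

The Hessian of f at 0 is [[0, 0], [0, 0]] with rank 0, so corank 2. A Groebner basis of the Jacobian ideal J(f) in C{x,y} is {y^5, x*y^3 + y^4/4, x^2}; counting standard monomials gives mu = 8. Corank 2; j^3 = x^3 is a perfect cube, so E-series; the 5-jet and mu = 8 give E_8.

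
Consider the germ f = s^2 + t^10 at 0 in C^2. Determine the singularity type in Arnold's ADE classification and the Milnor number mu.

Type A_9, Milnor number mu = 9.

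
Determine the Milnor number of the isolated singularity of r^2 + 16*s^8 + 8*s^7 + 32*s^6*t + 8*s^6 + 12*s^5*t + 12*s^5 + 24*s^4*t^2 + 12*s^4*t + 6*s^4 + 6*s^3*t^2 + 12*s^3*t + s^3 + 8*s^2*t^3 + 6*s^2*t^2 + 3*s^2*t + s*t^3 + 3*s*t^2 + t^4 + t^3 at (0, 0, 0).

The Hessian of f at 0 has rank 1. Corank 2; j^3 = (s + t)^3 is a perfect cube, so E-series; the 4-jet and mu = 7 give E_7.

7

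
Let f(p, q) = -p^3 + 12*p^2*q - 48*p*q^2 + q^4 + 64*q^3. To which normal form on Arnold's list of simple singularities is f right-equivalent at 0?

E_{6}

The Hessian of f at 0 has rank 0. Corank 2; j^3 = -(p - 4*q)^3 is a perfect cube, so E-series; the 4-jet and mu = 6 give E_6.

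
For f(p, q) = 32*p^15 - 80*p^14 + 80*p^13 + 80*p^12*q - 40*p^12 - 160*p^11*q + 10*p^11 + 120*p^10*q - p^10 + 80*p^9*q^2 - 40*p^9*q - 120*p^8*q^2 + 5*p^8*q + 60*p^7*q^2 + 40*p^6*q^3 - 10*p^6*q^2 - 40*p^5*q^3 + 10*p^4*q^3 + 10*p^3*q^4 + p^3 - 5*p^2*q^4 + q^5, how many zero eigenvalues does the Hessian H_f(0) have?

2

The Hessian at 0 is [[0, 0], [0, 0]] of rank 0; hence corank 2.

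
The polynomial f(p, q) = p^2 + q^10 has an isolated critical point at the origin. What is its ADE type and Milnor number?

Type A_{9}, Milnor number mu = 9.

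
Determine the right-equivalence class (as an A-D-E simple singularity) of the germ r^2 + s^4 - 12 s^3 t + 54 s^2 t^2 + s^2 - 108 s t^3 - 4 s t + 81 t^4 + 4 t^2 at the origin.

The Hessian of f at 0 has rank 2. Corank 1: A-series; mu = 3 gives A_3.

A3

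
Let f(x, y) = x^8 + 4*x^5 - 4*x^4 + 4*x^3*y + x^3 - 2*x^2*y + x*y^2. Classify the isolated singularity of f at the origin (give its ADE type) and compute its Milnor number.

The Hessian of f at 0 has rank 0. Corank 2; j^3 = x*(x - y)^2 has shape L^2 M (L != M), so D-series; mu = 9 gives D_9.

Type D9, Milnor number mu = 9.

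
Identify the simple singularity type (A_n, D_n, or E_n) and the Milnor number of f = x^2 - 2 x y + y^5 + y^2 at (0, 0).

Type A_{4}, Milnor number mu = 4.

The Hessian of f at 0 has rank 1. Corank 1: A-series; mu = 4 gives A_4.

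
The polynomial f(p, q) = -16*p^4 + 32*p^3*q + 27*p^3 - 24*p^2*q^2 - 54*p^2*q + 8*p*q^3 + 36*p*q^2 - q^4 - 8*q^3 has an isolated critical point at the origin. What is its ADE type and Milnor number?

The Hessian of f at 0 has rank 0. Corank 2; j^3 = (3*p - 2*q)^3 is a perfect cube, so E-series; the 4-jet and mu = 6 give E_6.

Type E6, Milnor number mu = 6.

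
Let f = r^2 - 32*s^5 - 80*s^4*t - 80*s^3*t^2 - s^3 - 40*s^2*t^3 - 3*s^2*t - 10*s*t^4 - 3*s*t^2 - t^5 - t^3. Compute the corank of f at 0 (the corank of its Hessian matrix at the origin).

2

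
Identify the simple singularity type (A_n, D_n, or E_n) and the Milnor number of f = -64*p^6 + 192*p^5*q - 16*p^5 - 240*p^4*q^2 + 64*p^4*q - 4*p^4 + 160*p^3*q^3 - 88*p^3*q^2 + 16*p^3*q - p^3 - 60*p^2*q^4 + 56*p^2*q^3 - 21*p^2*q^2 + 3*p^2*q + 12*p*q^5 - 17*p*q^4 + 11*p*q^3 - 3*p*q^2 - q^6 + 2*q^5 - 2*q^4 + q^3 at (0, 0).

Type E_7, Milnor number mu = 7.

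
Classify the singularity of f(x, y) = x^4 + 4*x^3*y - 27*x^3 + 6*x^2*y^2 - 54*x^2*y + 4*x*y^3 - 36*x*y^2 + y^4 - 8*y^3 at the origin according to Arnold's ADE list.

E_{6}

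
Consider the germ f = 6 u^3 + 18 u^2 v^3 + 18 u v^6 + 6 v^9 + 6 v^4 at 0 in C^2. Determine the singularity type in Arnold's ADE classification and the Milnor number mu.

Type E_6, Milnor number mu = 6.

The Hessian of f at 0 has rank 0. Corank 2; j^3 = 6*u^3 is a perfect cube, so E-series; the 4-jet and mu = 6 give E_6.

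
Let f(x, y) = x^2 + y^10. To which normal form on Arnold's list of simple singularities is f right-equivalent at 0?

A_9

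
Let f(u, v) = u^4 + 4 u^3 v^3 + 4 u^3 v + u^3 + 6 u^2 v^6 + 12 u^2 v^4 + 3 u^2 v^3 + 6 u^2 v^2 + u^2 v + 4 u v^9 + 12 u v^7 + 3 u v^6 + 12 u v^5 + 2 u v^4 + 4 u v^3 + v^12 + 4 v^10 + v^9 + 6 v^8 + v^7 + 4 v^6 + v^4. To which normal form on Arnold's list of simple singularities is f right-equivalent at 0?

D5

The Hessian of f at 0 is [[0, 0], [0, 0]] with rank 0, so corank 2. A Groebner basis of the Jacobian ideal J(f) in C{u,v} is {u*v^2, -u*v/4 + v^3, u^2 + u*v}; counting standard monomials gives mu = 5. Corank 2; j^3 = u^2*(u + v) has shape L^2 M (L != M), so D-series; mu = 5 gives D_5.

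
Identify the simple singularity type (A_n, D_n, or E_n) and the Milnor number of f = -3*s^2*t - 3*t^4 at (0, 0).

Type D_{5}, Milnor number mu = 5.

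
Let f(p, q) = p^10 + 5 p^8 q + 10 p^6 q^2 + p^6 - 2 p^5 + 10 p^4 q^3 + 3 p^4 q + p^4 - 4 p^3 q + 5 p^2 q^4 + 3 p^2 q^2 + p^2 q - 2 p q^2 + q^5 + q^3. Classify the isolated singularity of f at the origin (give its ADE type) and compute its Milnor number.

Type D_6, Milnor number mu = 6.

The Hessian of f at 0 is [[0, 0], [0, 0]] with rank 0, so corank 2. A Groebner basis of the Jacobian ideal J(f) in C{p,q} is {p^3 + p^2/4 - 3*p*q/2 + 5*q^2/4, p^2*q - p*q + q^2, -p^2/4 + p*q^2 - p*q/2 + 3*q^2/4, -p^2/2 + q^3 + q^2/2}; counting standard monomials gives mu = 6. Corank 2; j^3 = q*(p - q)^2 has shape L^2 M (L != M), so D-series; mu = 6 gives D_6.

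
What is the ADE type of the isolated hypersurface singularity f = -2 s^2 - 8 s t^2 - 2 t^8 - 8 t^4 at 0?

A_7

The Hessian of f at 0 is [[-4, 0], [0, 0]] with rank 1, so corank 1. A Groebner basis of the Jacobian ideal J(f) in C{s,t} is {s^4, s^3*t, s/2 + t^2}; counting standard monomials gives mu = 7. Corank 1: A-series; mu = 7 gives A_7.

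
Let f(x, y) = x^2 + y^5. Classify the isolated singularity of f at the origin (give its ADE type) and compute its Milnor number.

Type A4, Milnor number mu = 4.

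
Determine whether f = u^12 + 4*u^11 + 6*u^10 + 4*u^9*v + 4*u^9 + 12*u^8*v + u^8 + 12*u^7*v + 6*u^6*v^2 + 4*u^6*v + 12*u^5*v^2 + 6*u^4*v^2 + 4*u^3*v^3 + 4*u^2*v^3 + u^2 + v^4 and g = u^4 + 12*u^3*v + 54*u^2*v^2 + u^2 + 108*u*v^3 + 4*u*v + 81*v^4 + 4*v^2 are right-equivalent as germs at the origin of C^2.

Yes.

The Hessian of f at 0 is [[2, 0], [0, 0]] with rank 1, so corank 1. A Groebner basis of the Jacobian ideal J(f) in C{u,v} is {v^3, u}; counting standard monomials gives mu = 3. Corank 1: A-series; mu = 3 gives A_3. The Hessian of g at 0 is [[2, 4], [4, 8]] with rank 1, so corank 1. A Groebner basis of the Jacobian ideal J(g) in C{u,v} is {v^3, u + 2*v}; counting standard monomials gives mu = 3. Corank 1: A-series; mu = 3 gives A_3. Both have type A_3, hence right-equivalent.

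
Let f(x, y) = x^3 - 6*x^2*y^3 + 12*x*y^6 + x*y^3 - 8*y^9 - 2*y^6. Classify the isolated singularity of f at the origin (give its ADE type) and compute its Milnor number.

The Hessian of f at 0 has rank 0. Corank 2; j^3 = x^3 is a perfect cube, so E-series; the 4-jet and mu = 7 give E_7.

Type E_7, Milnor number mu = 7.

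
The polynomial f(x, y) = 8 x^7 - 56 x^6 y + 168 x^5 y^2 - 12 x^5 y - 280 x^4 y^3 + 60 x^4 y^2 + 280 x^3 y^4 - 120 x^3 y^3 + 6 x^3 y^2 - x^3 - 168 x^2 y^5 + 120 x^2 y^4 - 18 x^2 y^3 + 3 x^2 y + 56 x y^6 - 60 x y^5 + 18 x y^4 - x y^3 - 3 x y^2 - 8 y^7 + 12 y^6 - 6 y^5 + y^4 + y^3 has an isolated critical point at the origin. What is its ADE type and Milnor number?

Type E_{7}, Milnor number mu = 7.

The Hessian of f at 0 has rank 0. Corank 2; j^3 = -(x - y)^3 is a perfect cube, so E-series; the 4-jet and mu = 7 give E_7.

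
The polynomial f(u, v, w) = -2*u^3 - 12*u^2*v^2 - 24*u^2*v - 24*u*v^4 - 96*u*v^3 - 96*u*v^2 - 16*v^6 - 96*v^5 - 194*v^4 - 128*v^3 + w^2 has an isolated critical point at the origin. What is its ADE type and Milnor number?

Type E_{6}, Milnor number mu = 6.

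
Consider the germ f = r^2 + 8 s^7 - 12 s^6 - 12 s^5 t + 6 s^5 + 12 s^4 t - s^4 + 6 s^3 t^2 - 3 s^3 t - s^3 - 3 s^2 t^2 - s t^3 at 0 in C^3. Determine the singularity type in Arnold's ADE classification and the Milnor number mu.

Type E_{7}, Milnor number mu = 7.

The Hessian of f at 0 has rank 1. Corank 2; j^3 = -s^3 is a perfect cube, so E-series; the 4-jet and mu = 7 give E_7.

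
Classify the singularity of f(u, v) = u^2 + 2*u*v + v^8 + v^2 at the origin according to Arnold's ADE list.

The Hessian of f at 0 has rank 1. Corank 1: A-series; mu = 7 gives A_7.

A_7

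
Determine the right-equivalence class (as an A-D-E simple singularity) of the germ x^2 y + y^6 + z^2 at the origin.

D_{7}

The Hessian of f at 0 has rank 1. Corank 2; j^3 = x^2*y has shape L^2 M (L != M), so D-series; mu = 7 gives D_7.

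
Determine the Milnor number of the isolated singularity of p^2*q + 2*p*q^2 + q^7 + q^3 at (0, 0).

The Hessian of f at 0 is [[0, 0], [0, 0]] with rank 0, so corank 2. A Groebner basis of the Jacobian ideal J(f) in C{p,q} is {p^2/7 + q^6 - q^2/7, p^3 + q^3, p*q + q^2}; counting standard monomials gives mu = 8. Corank 2; j^3 = q*(p + q)^2 has shape L^2 M (L != M), so D-series; mu = 8 gives D_8.

8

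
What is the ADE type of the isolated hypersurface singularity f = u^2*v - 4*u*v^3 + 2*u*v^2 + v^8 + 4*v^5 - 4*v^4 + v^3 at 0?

D_9

The Hessian of f at 0 has rank 0. Corank 2; j^3 = v*(u + v)^2 has shape L^2 M (L != M), so D-series; mu = 9 gives D_9.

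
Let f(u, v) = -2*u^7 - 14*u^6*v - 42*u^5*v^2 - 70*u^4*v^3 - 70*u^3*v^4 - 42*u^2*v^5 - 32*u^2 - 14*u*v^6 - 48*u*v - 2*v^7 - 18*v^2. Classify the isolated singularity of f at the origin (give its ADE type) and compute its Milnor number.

The Hessian of f at 0 is [[-64, -48], [-48, -36]] with rank 1, so corank 1. A Groebner basis of the Jacobian ideal J(f) in C{u,v} is {v^6, u + 3*v/4}; counting standard monomials gives mu = 6. Corank 1: A-series; mu = 6 gives A_6.

Type A_6, Milnor number mu = 6.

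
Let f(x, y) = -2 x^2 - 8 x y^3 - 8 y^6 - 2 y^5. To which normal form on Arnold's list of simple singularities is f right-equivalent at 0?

The Hessian of f at 0 has rank 1. Corank 1: A-series; mu = 4 gives A_4.

A_4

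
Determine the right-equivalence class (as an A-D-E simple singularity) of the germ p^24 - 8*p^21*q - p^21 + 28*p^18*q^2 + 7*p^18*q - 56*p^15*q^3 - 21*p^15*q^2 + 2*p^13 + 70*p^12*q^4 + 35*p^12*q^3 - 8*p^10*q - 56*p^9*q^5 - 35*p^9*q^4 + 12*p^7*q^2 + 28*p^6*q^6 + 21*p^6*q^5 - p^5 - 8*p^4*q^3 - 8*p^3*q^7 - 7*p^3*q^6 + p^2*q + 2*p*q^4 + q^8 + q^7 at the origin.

The Hessian of f at 0 is [[0, 0], [0, 0]] with rank 0, so corank 2. A Groebner basis of the Jacobian ideal J(f) in C{p,q} is {p^2*q^2, 8*p^2*q + p^2 + p*q^3, p*q + q^4, p^3}; counting standard monomials gives mu = 9. Corank 2; j^3 = p^2*q has shape L^2 M (L != M), so D-series; mu = 9 gives D_9.

D_{9}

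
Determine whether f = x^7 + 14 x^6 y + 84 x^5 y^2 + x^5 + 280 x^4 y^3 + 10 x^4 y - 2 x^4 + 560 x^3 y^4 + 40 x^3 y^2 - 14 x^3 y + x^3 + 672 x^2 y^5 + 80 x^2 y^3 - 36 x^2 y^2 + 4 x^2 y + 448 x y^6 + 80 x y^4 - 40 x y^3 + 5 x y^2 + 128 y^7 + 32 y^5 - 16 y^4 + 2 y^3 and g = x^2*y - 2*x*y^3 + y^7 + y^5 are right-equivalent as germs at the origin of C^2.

The Hessian of f at 0 has rank 0. Corank 2; j^3 = (x + y)^2*(x + 2*y) has shape L^2 M (L != M), so D-series; mu = 8 gives D_8. The Hessian of g at 0 has rank 0. Corank 2; j^3 = x^2*y has shape L^2 M (L != M), so D-series; mu = 8 gives D_8. Both have type D_8, hence right-equivalent.

Yes.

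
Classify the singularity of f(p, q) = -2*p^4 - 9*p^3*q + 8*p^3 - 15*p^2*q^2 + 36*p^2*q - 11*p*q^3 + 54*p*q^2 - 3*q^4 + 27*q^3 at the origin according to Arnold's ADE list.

The Hessian of f at 0 is [[0, 0], [0, 0]] with rank 0, so corank 2. A Groebner basis of the Jacobian ideal J(f) in C{p,q} is {768*p^2 + 2304*p*q + q^4 + 8*q^3 + 1728*q^2, p^3 - 180*p^2 - 540*p*q + 3*q^3/2 - 405*q^2, p^2*q + 88*p^2 + 264*p*q - 4*q^3/3 + 198*q^2, -32*p^2 + p*q^2 - 96*p*q + 7*q^3/6 - 72*q^2}; counting standard monomials gives mu = 7. Corank 2; j^3 = (2*p + 3*q)^3 is a perfect cube, so E-series; the 4-jet and mu = 7 give E_7.

E7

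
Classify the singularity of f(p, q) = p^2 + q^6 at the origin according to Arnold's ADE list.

A5

The Hessian of f at 0 is [[2, 0], [0, 0]] with rank 1, so corank 1. A Groebner basis of the Jacobian ideal J(f) in C{p,q} is {q^5, p}; counting standard monomials gives mu = 5. Corank 1: A-series; mu = 5 gives A_5.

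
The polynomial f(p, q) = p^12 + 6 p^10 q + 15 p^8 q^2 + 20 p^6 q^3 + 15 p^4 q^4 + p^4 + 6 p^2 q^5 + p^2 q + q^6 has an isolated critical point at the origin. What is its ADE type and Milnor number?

Type D_7, Milnor number mu = 7.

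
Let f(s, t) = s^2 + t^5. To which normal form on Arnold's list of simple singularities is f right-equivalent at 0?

A4

The Hessian of f at 0 has rank 1. Corank 1: A-series; mu = 4 gives A_4.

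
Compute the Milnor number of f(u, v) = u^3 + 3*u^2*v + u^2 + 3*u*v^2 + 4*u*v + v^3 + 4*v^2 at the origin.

2

The Hessian of f at 0 has rank 1. Corank 1: A-series; mu = 2 gives A_2.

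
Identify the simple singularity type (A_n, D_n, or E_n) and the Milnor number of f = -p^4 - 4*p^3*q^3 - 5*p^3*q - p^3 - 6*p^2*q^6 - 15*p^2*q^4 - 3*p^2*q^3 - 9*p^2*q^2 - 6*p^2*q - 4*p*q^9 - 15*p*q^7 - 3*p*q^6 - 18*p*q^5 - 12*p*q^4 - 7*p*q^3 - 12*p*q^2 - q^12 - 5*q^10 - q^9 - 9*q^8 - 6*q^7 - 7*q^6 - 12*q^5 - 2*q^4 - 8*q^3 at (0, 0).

Type E7, Milnor number mu = 7.

The Hessian of f at 0 is [[0, 0], [0, 0]] with rank 0, so corank 2. A Groebner basis of the Jacobian ideal J(f) in C{p,q} is {3*p^2 + 12*p*q + q^4 - q^3 + 12*q^2, p^3 + 18*p^2 + 72*p*q + 2*q^3 + 72*q^2, p^2*q - 7*p^2 - 28*p*q - 5*q^3/3 - 28*q^2, 2*p^2 + p*q^2 + 8*p*q + 4*q^3/3 + 8*q^2}; counting standard monomials gives mu = 7. Corank 2; j^3 = -(p + 2*q)^3 is a perfect cube, so E-series; the 4-jet and mu = 7 give E_7.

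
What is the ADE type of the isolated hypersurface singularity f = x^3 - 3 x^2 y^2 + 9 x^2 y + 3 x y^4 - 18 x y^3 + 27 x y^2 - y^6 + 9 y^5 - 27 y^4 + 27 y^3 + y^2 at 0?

A_{2}

The Hessian of f at 0 is [[0, 0], [0, 2]] with rank 1, so corank 1. A Groebner basis of the Jacobian ideal J(f) in C{x,y} is {x^2, y}; counting standard monomials gives mu = 2. Corank 1: A-series; mu = 2 gives A_2.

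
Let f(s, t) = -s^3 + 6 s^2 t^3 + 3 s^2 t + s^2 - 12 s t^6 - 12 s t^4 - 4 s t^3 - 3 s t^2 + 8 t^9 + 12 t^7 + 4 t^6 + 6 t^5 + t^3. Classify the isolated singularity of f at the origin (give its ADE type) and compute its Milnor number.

Type A_{2}, Milnor number mu = 2.

The Hessian of f at 0 is [[2, 0], [0, 0]] with rank 1, so corank 1. A Groebner basis of the Jacobian ideal J(f) in C{s,t} is {t^2, s}; counting standard monomials gives mu = 2. Corank 1: A-series; mu = 2 gives A_2.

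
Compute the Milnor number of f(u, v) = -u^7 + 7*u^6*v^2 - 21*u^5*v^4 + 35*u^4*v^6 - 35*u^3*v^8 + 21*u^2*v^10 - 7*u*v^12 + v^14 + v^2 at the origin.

6

The Hessian of f at 0 has rank 1. Corank 1: A-series; mu = 6 gives A_6.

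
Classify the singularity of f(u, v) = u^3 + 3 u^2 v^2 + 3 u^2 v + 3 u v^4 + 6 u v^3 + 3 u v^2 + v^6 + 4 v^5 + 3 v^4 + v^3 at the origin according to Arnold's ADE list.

The Hessian of f at 0 is [[0, 0], [0, 0]] with rank 0, so corank 2. A Groebner basis of the Jacobian ideal J(f) in C{u,v} is {v^4, u^3 + 3*u^2*v - 3*u^2/2 - 3*u*v - 2*v^3 - 3*v^2/2, u^2/2 + u*v^2 + u*v + v^3 + v^2/2}; counting standard monomials gives mu = 8. Corank 2; j^3 = (u + v)^3 is a perfect cube, so E-series; the 5-jet and mu = 8 give E_8.

E_{8}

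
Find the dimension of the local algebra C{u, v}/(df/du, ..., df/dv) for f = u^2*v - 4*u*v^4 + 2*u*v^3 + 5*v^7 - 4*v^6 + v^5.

8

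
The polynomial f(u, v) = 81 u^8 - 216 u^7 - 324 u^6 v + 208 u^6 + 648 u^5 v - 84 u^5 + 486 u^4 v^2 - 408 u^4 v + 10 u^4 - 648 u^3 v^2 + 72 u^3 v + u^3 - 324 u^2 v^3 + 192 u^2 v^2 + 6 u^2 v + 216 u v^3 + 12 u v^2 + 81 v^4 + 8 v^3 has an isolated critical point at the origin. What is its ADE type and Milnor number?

Type E6, Milnor number mu = 6.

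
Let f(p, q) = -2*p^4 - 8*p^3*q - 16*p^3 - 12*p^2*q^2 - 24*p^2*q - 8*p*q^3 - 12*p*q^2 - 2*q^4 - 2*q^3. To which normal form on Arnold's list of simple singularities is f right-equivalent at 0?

The Hessian of f at 0 is [[0, 0], [0, 0]] with rank 0, so corank 2. A Groebner basis of the Jacobian ideal J(f) in C{p,q} is {q^4, p*q^2 + 2*q^3/3, p^2 + p*q + q^2/4}; counting standard monomials gives mu = 6. Corank 2; j^3 = -2*(2*p + q)^3 is a perfect cube, so E-series; the 4-jet and mu = 6 give E_6.

E_{6}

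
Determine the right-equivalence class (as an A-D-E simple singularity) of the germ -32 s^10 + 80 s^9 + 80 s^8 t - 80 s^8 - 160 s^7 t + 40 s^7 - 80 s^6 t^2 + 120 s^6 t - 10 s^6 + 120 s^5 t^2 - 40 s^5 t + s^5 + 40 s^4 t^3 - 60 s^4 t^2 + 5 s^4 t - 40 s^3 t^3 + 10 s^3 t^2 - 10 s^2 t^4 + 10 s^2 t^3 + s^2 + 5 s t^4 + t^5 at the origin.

The Hessian of f at 0 is [[2, 0], [0, 0]] with rank 1, so corank 1. A Groebner basis of the Jacobian ideal J(f) in C{s,t} is {t^4, s}; counting standard monomials gives mu = 4. Corank 1: A-series; mu = 4 gives A_4.

A_{4}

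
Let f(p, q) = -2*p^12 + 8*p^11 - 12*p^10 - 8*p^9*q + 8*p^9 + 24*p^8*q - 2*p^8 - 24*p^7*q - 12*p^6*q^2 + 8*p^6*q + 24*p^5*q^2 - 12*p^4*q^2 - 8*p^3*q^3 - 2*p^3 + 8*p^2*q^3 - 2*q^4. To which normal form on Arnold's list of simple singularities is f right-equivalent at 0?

E_{6}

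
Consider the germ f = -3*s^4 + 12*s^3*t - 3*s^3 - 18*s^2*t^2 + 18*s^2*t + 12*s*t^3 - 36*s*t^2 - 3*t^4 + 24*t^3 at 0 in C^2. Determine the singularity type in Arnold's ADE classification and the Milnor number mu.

Type E_6, Milnor number mu = 6.

The Hessian of f at 0 is [[0, 0], [0, 0]] with rank 0, so corank 2. A Groebner basis of the Jacobian ideal J(f) in C{s,t} is {t^4, s*t^2 - 5*t^3/3, s^2 - 4*s*t + 4*t^2}; counting standard monomials gives mu = 6. Corank 2; j^3 = -3*(s - 2*t)^3 is a perfect cube, so E-series; the 4-jet and mu = 6 give E_6.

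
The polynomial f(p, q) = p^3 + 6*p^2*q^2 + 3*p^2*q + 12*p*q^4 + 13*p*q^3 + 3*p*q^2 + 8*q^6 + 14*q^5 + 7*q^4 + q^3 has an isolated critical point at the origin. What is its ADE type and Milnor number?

Type E_{7}, Milnor number mu = 7.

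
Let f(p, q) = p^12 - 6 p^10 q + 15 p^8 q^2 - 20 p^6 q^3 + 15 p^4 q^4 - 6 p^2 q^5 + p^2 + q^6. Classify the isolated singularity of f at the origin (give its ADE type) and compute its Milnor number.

Type A_{5}, Milnor number mu = 5.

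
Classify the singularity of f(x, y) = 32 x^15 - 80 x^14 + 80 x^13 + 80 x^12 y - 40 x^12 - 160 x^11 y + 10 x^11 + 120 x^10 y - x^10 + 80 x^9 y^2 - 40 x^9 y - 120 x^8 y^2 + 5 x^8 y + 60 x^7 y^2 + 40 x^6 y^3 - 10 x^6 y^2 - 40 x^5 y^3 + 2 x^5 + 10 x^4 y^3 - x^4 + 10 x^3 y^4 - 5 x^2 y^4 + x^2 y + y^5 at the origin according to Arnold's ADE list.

D_{6}

The Hessian of f at 0 has rank 0. Corank 2; j^3 = x^2*y has shape L^2 M (L != M), so D-series; mu = 6 gives D_6.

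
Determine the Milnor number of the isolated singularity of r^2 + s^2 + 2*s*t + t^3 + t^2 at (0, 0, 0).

2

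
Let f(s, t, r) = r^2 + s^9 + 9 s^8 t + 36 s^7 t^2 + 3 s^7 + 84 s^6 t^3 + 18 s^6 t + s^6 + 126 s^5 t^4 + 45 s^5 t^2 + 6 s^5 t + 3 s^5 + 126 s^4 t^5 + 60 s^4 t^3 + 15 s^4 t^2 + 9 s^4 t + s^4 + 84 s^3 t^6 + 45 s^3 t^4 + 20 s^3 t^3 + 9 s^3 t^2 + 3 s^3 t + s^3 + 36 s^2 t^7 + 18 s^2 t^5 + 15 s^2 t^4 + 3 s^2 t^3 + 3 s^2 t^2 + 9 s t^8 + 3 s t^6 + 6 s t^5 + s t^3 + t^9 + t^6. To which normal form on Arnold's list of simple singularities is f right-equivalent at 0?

E7

The Hessian of f at 0 has rank 1. Corank 2; j^3 = s^3 is a perfect cube, so E-series; the 4-jet and mu = 7 give E_7.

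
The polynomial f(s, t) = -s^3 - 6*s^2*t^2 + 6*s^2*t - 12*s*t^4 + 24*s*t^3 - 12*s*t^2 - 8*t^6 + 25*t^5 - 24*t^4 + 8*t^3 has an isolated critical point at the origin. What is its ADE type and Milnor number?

The Hessian of f at 0 has rank 0. Corank 2; j^3 = -(s - 2*t)^3 is a perfect cube, so E-series; the 5-jet and mu = 8 give E_8.

Type E8, Milnor number mu = 8.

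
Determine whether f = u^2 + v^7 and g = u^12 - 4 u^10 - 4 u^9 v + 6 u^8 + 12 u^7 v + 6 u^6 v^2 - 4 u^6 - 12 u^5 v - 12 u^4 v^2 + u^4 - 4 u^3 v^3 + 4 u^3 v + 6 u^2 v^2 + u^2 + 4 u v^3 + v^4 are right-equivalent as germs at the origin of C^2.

No.

The Hessian of f at 0 has rank 1. Corank 1: A-series; mu = 6 gives A_6. The Hessian of g at 0 has rank 1. Corank 1: A-series; mu = 3 gives A_3. f is A_6 but g is A_3, hence not right-equivalent.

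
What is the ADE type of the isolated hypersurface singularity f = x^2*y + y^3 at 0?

D4

The Hessian of f at 0 is [[0, 0], [0, 0]] with rank 0, so corank 2. A Groebner basis of the Jacobian ideal J(f) in C{x,y} is {y^3, x^2 + 3*y^2, x*y}; counting standard monomials gives mu = 4. Corank 2; j^3 = y*(x^2 + y^2) splits into three distinct lines over C (the quadratic factor has nonzero discriminant), so D_4.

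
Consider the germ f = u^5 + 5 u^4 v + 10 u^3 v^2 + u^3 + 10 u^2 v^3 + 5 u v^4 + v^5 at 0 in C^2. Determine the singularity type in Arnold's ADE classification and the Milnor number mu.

Type E_{8}, Milnor number mu = 8.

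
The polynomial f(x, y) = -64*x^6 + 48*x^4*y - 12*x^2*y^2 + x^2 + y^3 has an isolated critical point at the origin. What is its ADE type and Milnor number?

Type A2, Milnor number mu = 2.

The Hessian of f at 0 has rank 1. Corank 1: A-series; mu = 2 gives A_2.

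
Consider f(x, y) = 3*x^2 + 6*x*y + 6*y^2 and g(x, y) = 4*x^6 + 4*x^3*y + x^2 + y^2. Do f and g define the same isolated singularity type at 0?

The Hessian of f at 0 is [[6, 6], [6, 12]] with rank 2, so corank 0. A Groebner basis of the Jacobian ideal J(f) in C{x,y} is {x, y}; counting standard monomials gives mu = 1. Corank 0: nondegenerate Morse point, so A_1. The Hessian of g at 0 is [[2, 0], [0, 2]] with rank 2, so corank 0. A Groebner basis of the Jacobian ideal J(g) in C{x,y} is {x, y}; counting standard monomials gives mu = 1. Corank 0: nondegenerate Morse point, so A_1. Both have type A_1, hence right-equivalent.

Yes.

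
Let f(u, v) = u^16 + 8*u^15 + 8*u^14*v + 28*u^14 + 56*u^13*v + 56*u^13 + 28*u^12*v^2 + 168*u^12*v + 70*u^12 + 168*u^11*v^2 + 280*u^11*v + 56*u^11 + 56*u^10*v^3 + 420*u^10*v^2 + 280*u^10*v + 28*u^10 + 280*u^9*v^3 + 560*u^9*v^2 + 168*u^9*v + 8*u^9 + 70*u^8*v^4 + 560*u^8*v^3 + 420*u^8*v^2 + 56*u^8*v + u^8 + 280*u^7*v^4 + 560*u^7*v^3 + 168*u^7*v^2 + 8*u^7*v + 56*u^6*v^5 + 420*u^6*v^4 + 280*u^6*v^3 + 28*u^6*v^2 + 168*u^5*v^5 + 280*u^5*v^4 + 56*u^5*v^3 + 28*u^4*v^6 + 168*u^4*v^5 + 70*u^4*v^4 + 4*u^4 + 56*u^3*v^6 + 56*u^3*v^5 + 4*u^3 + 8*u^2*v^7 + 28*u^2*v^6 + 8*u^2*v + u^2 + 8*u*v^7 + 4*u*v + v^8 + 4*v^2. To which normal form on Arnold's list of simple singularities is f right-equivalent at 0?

A7

The Hessian of f at 0 is [[2, 4], [4, 8]] with rank 1, so corank 1. A Groebner basis of the Jacobian ideal J(f) in C{u,v} is {u*v^3 - 3*u*v^2/2 + 5*u*v/16 - u/64 - 3*v^3/2 + v^2/2 - v/32, 7*u*v^2/4 - 7*u*v/16 + 3*u/128 + v^4 + 3*v^3/2 - 11*v^2/16 + 3*v/64, u^2 + u/2 + v}; counting standard monomials gives mu = 7. Corank 1: A-series; mu = 7 gives A_7.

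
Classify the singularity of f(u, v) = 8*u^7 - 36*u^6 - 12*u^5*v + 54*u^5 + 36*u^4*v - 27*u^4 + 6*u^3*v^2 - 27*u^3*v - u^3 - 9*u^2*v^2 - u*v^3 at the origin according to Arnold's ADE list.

The Hessian of f at 0 is [[0, 0], [0, 0]] with rank 0, so corank 2. A Groebner basis of the Jacobian ideal J(f) in C{u,v} is {u^2/3 + v^4 + v^3/9, u^3, u^2*v - u^2/9 - v^3/27, 2*u^2/3 + u*v^2 + 2*v^3/9}; counting standard monomials gives mu = 7. Corank 2; j^3 = -u^3 is a perfect cube, so E-series; the 4-jet and mu = 7 give E_7.

E_{7}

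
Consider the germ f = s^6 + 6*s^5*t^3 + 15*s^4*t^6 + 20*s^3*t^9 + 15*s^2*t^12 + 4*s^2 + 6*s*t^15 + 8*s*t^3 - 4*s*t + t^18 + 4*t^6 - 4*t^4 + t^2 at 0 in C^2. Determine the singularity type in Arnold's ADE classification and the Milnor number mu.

Type A5, Milnor number mu = 5.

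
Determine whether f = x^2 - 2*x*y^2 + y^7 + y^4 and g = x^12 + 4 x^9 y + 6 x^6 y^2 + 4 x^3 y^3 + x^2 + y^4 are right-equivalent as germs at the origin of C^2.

No.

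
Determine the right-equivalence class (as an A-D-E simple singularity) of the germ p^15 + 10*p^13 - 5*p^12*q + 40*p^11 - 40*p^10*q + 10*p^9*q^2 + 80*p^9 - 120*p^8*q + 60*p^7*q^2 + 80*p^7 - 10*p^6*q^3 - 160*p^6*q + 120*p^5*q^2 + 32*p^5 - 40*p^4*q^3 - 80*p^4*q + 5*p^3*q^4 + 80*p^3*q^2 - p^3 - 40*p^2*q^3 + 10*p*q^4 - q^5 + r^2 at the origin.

E_{8}

The Hessian of f at 0 has rank 1. Corank 2; j^3 = -p^3 is a perfect cube, so E-series; the 5-jet and mu = 8 give E_8.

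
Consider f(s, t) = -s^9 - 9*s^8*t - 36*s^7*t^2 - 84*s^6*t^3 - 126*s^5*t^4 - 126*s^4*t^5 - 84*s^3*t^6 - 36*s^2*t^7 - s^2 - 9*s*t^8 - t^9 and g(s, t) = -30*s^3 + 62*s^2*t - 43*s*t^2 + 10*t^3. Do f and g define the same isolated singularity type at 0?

No.

The Hessian of f at 0 has rank 1. Corank 1: A-series; mu = 8 gives A_8. The Hessian of g at 0 has rank 0. Corank 2; j^3 = -(3*s - 2*t)*(10*s^2 - 14*s*t + 5*t^2) splits into three distinct lines over C (the quadratic factor has nonzero discriminant), so D_4. f is A_8 but g is D_4, hence not right-equivalent.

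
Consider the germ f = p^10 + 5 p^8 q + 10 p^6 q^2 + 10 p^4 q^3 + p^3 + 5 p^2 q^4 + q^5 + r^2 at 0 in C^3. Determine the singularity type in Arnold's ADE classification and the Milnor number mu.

Type E_{8}, Milnor number mu = 8.

The Hessian of f at 0 has rank 1. Corank 2; j^3 = p^3 is a perfect cube, so E-series; the 5-jet and mu = 8 give E_8.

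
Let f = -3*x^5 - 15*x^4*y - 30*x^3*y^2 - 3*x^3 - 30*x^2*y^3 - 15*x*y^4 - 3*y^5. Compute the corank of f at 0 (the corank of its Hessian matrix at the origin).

2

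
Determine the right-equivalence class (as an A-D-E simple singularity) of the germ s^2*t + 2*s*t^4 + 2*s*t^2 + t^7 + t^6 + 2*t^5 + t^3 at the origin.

The Hessian of f at 0 has rank 0. Corank 2; j^3 = t*(s + t)^2 has shape L^2 M (L != M), so D-series; mu = 7 gives D_7.

D_{7}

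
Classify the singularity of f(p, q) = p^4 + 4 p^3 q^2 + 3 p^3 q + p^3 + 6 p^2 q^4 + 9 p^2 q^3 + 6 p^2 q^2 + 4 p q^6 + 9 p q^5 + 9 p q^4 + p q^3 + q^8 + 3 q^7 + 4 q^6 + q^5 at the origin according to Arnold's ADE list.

E_{7}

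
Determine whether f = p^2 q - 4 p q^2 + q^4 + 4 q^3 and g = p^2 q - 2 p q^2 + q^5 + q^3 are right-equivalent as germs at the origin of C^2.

The Hessian of f at 0 has rank 0. Corank 2; j^3 = q*(p - 2*q)^2 has shape L^2 M (L != M), so D-series; mu = 5 gives D_5. The Hessian of g at 0 has rank 0. Corank 2; j^3 = q*(p - q)^2 has shape L^2 M (L != M), so D-series; mu = 6 gives D_6. f is D_5 but g is D_6, hence not right-equivalent.

No.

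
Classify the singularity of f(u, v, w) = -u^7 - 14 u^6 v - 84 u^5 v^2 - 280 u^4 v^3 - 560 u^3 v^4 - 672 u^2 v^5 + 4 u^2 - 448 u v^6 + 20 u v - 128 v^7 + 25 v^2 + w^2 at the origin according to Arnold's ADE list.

The Hessian of f at 0 is [[8, 20, 0], [20, 50, 0], [0, 0, 2]] with rank 2, so corank 1. A Groebner basis of the Jacobian ideal J(f) in C{u,v,w} is {v^6, u + 5*v/2, w}; counting standard monomials gives mu = 6. Corank 1: A-series; mu = 6 gives A_6.

A6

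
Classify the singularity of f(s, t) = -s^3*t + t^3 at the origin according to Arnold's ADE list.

E_{7}

The Hessian of f at 0 has rank 0. Corank 2; j^3 = t^3 is a perfect cube, so E-series; the 4-jet and mu = 7 give E_7.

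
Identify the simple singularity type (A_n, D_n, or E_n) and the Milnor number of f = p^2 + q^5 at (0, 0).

Type A_{4}, Milnor number mu = 4.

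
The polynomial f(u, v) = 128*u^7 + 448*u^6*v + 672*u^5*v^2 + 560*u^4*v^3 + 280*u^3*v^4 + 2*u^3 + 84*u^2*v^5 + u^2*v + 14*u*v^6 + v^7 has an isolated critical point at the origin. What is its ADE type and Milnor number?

Type D_8, Milnor number mu = 8.

The Hessian of f at 0 has rank 0. Corank 2; j^3 = u^2*(2*u + v) has shape L^2 M (L != M), so D-series; mu = 8 gives D_8.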